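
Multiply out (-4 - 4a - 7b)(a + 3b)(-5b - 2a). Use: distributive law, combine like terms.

(-4 - 4a - 7b)(a + 3b)(-5b - 2a)
= (-4a - 12b - 4a^2 - 12ab - 7ab - 21b^2)(-5b - 2a)    [distributive law]
= (-4a - 12b - 4a^2 - 19ab - 21b^2)(-5b - 2a)    [combine like terms]
= 20ab + 8a^2 + 60b^2 + 24ab + 20a^2b + 8a^3 + 95ab^2 + 38a^2b + 105b^3 + 42ab^2    [distributive law]
= 44ab + 8a^2 + 60b^2 + 58a^2b + 8a^3 + 137ab^2 + 105b^3    [combine like terms]

44ab + 8a^2 + 60b^2 + 58a^2b + 8a^3 + 137ab^2 + 105b^3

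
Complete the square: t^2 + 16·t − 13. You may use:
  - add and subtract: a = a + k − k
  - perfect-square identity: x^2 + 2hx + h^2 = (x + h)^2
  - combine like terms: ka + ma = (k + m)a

t^2 + 16·t − 13
= t^2 + 16·t + 64 − 64 − 13    [add and subtract 64]
= (t + 8)^2 − 64 − 13    [perfect-square identity]
= (t + 8)^2 − 77    [combine constants]

(t + 8)^2 − 77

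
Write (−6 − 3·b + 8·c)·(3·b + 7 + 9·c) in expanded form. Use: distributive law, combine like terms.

−39·b − 42 + 2·c − 9·b^2 − 3·b·c + 72·c^2

(−6 − 3·b + 8·c)·(3·b + 7 + 9·c)
= −18·b − 42 − 54·c − 9·b^2 − 21·b − 27·b·c + 24·b·c + 56·c + 72·c^2    [distributive law]
= −39·b − 42 + 2·c − 9·b^2 − 3·b·c + 72·c^2    [combine like terms]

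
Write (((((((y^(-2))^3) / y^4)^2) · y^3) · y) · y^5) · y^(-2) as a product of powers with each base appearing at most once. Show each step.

y^(-13)

(((((((y^(-2))^3) / y^4)^2) · y^3) · y) · y^5) · y^(-2)
= (((((((y^(-2))^3)^2) / ((y^4)^2)) · y^3) · y) · y^5) · y^(-2)    [power of a quotient]
= ((((((y^(-2))^6) / ((y^4)^2)) · y^3) · y) · y^5) · y^(-2)    [power of a power]
= ((((y^(-12) / ((y^4)^2)) · y^3) · y) · y^5) · y^(-2)    [power of a power]
= ((((y^(-12) / y^8) · y^3) · y) · y^5) · y^(-2)    [power of a power]
= (((y^(-20) · y^3) · y) · y^5) · y^(-2)    [quotient of powers]
= ((y^(-17) · y) · y^5) · y^(-2)    [product of powers]
= (y^(-16) · y^5) · y^(-2)    [product of powers]
= y^(-11) · y^(-2)    [product of powers]
= y^(-13)    [product of powers]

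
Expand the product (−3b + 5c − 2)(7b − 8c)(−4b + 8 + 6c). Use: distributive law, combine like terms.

84b^3 − 112b^2 − 362b^2c + 324bc + 514bc^2 − 224c^2 − 240c^3 − 112b + 128c

(−3b + 5c − 2)(7b − 8c)(−4b + 8 + 6c)
= (−21b^2 + 24bc + 35bc − 40c^2 − 14b + 16c)(−4b + 8 + 6c)    [distributive law]
= (−21b^2 + 59bc − 40c^2 − 14b + 16c)(−4b + 8 + 6c)    [combine like terms]
= 84b^3 − 168b^2 − 126b^2c − 236b^2c + 472bc + 354bc^2 + 160bc^2 − 320c^2 − 240c^3 + 56b^2 − 112b − 84bc − 64bc + 128c + 96c^2    [distributive law]
= 84b^3 − 112b^2 − 362b^2c + 324bc + 514bc^2 − 224c^2 − 240c^3 − 112b + 128c    [combine like terms]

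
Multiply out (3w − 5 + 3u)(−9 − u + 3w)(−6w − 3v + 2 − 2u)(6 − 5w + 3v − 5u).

3390w^2 − 1674w^3 + 18vw^2 − 2814uw^2 + 369vw + 378v^2w − 384uvw − 2574w + 3808uw − 1294u^2w + 540uw^3 + 63uvw^2 + 240u^2w^2 − 54uv^2w + 63u^2vw − 60u^3w + 270w^4 − 27vw^3 − 81v^2w^2 − 540v − 405v^2 + 669uv + 540 − 1254u + 898u^2 + 198uv^2 − 162u^2v − 154u^3 + 27u^2v^2 − 27u^3v − 30u^4

(3w − 5 + 3u)(−9 − u + 3w)(−6w − 3v + 2 − 2u)(6 − 5w + 3v − 5u)
= (−27w − 3uw + 9w^2 + 45 + 5u − 15w − 27u − 3u^2 + 9uw)(−6w − 3v + 2 − 2u)(6 − 5w + 3v − 5u)    [distributive law]
= (−42w + 6uw + 9w^2 + 45 − 22u − 3u^2)(−6w − 3v + 2 − 2u)(6 − 5w + 3v − 5u)    [combine like terms]
= (252w^2 + 126vw − 84w + 84uw − 36uw^2 − 18uvw + 12uw − 12u^2w − 54w^3 − 27vw^2 + 18w^2 − 18uw^2 − 270w − 135v + 90 − 90u + 132uw + 66uv − 44u + 44u^2 + 18u^2w + 9u^2v − 6u^2 + 6u^3)(6 − 5w + 3v − 5u)    [distributive law]
= (270w^2 + 126vw − 354w + 228uw − 54uw^2 − 18uvw + 6u^2w − 54w^3 − 27vw^2 − 135v + 90 − 134u + 66uv + 38u^2 + 9u^2v + 6u^3)(6 − 5w + 3v − 5u)    [combine like terms]
= 1620w^2 − 1350w^3 + 810vw^2 − 1350uw^2 + 756vw − 630vw^2 + 378v^2w − 630uvw − 2124w + 1770w^2 − 1062vw + 1770uw + 1368uw − 1140uw^2 + 684uvw − 1140u^2w − 324uw^2 + 270uw^3 − 162uvw^2 + 270u^2w^2 − 108uvw + 90uvw^2 − 54uv^2w + 90u^2vw + 36u^2w − 30u^2w^2 + 18u^2vw − 30u^3w − 324w^3 + 270w^4 − 162vw^3 + 270uw^3 − 162vw^2 + 135vw^3 − 81v^2w^2 + 135uvw^2 − 810v + 675vw − 405v^2 + 675uv + 540 − 450w + 270v − 450u − 804u + 670uw − 402uv + 670u^2 + 396uv − 330uvw + 198uv^2 − 330u^2v + 228u^2 − 190u^2w + 114u^2v − 190u^3 + 54u^2v − 45u^2vw + 27u^2v^2 − 45u^3v + 36u^3 − 30u^3w + 18u^3v − 30u^4    [distributive law]
= 3390w^2 − 1674w^3 + 18vw^2 − 2814uw^2 + 369vw + 378v^2w − 384uvw − 2574w + 3808uw − 1294u^2w + 540uw^3 + 63uvw^2 + 240u^2w^2 − 54uv^2w + 63u^2vw − 60u^3w + 270w^4 − 27vw^3 − 81v^2w^2 − 540v − 405v^2 + 669uv + 540 − 1254u + 898u^2 + 198uv^2 − 162u^2v − 154u^3 + 27u^2v^2 − 27u^3v − 30u^4    [combine like terms]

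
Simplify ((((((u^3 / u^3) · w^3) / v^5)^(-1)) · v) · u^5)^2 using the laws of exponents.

u^10v^12w^(-6)

((((((u^3 / u^3) · w^3) / v^5)^(-1)) · v) · u^5)^2
= ((((((u^3 / u^3) · w^3) / v^5)^(-1)) · v)^2) · ((u^5)^2)    [power of a product]
= ((((((u^3 / u^3) · w^3) / v^5)^(-1))^2) · (v^2)) · ((u^5)^2)    [power of a product]
= (((((u^3 / u^3) · w^3) / v^5)^(-2)) · (v^2)) · ((u^5)^2)    [power of a power]
= (((((u^3 / u^3) · w^3)^(-2)) / ((v^5)^(-2))) · (v^2)) · ((u^5)^2)    [power of a quotient]
= (((((u^3 / u^3)^(-2)) · ((w^3)^(-2))) / ((v^5)^(-2))) · (v^2)) · ((u^5)^2)    [power of a product]
= ((((((u^3)^(-2)) / ((u^3)^(-2))) · ((w^3)^(-2))) / ((v^5)^(-2))) · (v^2)) · ((u^5)^2)    [power of a quotient]
= ((((u^(-6) / ((u^3)^(-2))) · ((w^3)^(-2))) / ((v^5)^(-2))) · (v^2)) · ((u^5)^2)    [power of a power]
= ((((u^(-6) / u^(-6)) · ((w^3)^(-2))) / ((v^5)^(-2))) · (v^2)) · ((u^5)^2)    [power of a power]
= (((u^0 · ((w^3)^(-2))) / ((v^5)^(-2))) · (v^2)) · ((u^5)^2)    [quotient of powers]
= (((u^0 · w^(-6)) / ((v^5)^(-2))) · (v^2)) · ((u^5)^2)    [power of a power]
= (((u^0 · w^(-6)) / v^(-10)) · (v^2)) · ((u^5)^2)    [power of a power]
= (((u^0 · w^(-6)) / v^(-10)) · v^2) · u^10    [power of a power]
= u^10v^12w^(-6)    [quotient of powers; product of powers]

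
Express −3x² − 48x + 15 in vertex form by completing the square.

−3x² − 48x + 15
= −3(x² + 16x) + 15    [factor out -3 from the x-terms]
= −3(x² + 16x + 64 − 64) + 15    [add and subtract 64 inside the bracket]
= −3(x + 8)² + 192 + 15    [perfect-square identity]
= −3(x + 8)² + 207    [combine constants]

−3(x + 8)² + 207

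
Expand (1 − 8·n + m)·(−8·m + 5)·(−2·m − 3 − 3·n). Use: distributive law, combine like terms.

(1 − 8·n + m)·(−8·m + 5)·(−2·m − 3 − 3·n)
= (−8·m + 5 + 64·m·n − 40·n − 8·m² + 5·m)·(−2·m − 3 − 3·n)    [distributive law]
= (−3·m + 5 + 64·m·n − 40·n − 8·m²)·(−2·m − 3 − 3·n)    [combine like terms]
= 6·m² + 9·m + 9·m·n − 10·m − 15 − 15·n − 128·m²·n − 192·m·n − 192·m·n² + 80·m·n + 120·n + 120·n² + 16·m³ + 24·m² + 24·m²·n    [distributive law]
= 30·m² − m − 103·m·n − 15 + 105·n − 104·m²·n − 192·m·n² + 120·n² + 16·m³    [combine like terms]

30·m² − m − 103·m·n − 15 + 105·n − 104·m²·n − 192·m·n² + 120·n² + 16·m³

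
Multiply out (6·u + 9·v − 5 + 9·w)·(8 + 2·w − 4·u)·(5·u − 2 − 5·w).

(6·u + 9·v − 5 + 9·w)·(8 + 2·w − 4·u)·(5·u − 2 − 5·w)
= (48·u + 12·u·w − 24·u² + 72·v + 18·v·w − 36·u·v − 40 − 10·w + 20·u + 72·w + 18·w² − 36·u·w)·(5·u − 2 − 5·w)    [distributive law]
= (68·u − 24·u·w − 24·u² + 72·v + 18·v·w − 36·u·v − 40 + 62·w + 18·w²)·(5·u − 2 − 5·w)    [combine like terms]
= 340·u² − 136·u − 340·u·w − 120·u²·w + 48·u·w + 120·u·w² − 120·u³ + 48·u² + 120·u²·w + 360·u·v − 144·v − 360·v·w + 90·u·v·w − 36·v·w − 90·v·w² − 180·u²·v + 72·u·v + 180·u·v·w − 200·u + 80 + 200·w + 310·u·w − 124·w − 310·w² + 90·u·w² − 36·w² − 90·w³    [distributive law]
= 388·u² − 336·u + 18·u·w + 210·u·w² − 120·u³ + 432·u·v − 144·v − 396·v·w + 270·u·v·w − 90·v·w² − 180·u²·v + 80 + 76·w − 346·w² − 90·w³    [combine like terms]

388·u² − 336·u + 18·u·w + 210·u·w² − 120·u³ + 432·u·v − 144·v − 396·v·w + 270·u·v·w − 90·v·w² − 180·u²·v + 80 + 76·w − 346·w² − 90·w³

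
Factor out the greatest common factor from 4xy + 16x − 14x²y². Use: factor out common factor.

2x(2y + 8 − 7xy²)

4xy + 16x − 14x²y²
= 2(2xy + 8x − 7x²y²)    [factor out 2]
= 2x(2y + 8 − 7xy²)    [factor out x]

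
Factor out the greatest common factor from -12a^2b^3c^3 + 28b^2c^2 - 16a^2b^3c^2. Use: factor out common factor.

-12a^2b^3c^3 + 28b^2c^2 - 16a^2b^3c^2
= 4(-3a^2b^3c^3 + 7b^2c^2 - 4a^2b^3c^2)    [factor out 4]
= 4b^2c^2(-3a^2bc + 7 - 4a^2b)    [factor out b^2c^2]

4b^2c^2(-3a^2bc + 7 - 4a^2b)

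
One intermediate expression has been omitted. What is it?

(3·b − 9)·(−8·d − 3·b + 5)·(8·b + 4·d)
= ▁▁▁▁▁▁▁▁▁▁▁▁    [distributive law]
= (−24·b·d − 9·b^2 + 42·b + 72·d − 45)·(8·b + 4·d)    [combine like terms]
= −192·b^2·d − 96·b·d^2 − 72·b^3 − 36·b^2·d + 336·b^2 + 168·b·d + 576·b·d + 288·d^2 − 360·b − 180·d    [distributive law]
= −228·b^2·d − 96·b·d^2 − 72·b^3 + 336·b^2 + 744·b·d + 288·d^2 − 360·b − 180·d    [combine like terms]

Applying distributive law to the line above:

(−24·b·d − 9·b^2 + 15·b + 72·d + 27·b − 45)·(8·b + 4·d)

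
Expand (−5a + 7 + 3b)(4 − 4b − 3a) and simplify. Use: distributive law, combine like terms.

(−5a + 7 + 3b)(4 − 4b − 3a)
= −20a + 20ab + 15a^2 + 28 − 28b − 21a + 12b − 12b^2 − 9ab    [distributive law]
= −41a + 11ab + 15a^2 + 28 − 16b − 12b^2    [combine like terms]

−41a + 11ab + 15a^2 + 28 − 16b − 12b^2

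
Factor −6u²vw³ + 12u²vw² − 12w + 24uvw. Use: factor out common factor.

−6u²vw³ + 12u²vw² − 12w + 24uvw
= 6(−u²vw³ + 2u²vw² − 2w + 4uvw)    [factor out 6]
= 6w(−u²vw² + 2u²vw − 2 + 4uv)    [factor out w]

6w(−u²vw² + 2u²vw − 2 + 4uv)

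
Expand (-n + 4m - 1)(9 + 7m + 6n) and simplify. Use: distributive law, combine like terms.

-15n + 17mn - 6n^2 + 29m + 28m^2 - 9

(-n + 4m - 1)(9 + 7m + 6n)
= -9n - 7mn - 6n^2 + 36m + 28m^2 + 24mn - 9 - 7m - 6n    [distributive law]
= -15n + 17mn - 6n^2 + 29m + 28m^2 - 9    [combine like terms]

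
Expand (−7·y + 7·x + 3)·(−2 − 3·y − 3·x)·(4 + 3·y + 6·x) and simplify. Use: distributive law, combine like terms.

(−7·y + 7·x + 3)·(−2 − 3·y − 3·x)·(4 + 3·y + 6·x)
= (14·y + 21·y^2 + 21·x·y − 14·x − 21·x·y − 21·x^2 − 6 − 9·y − 9·x)·(4 + 3·y + 6·x)    [distributive law]
= (5·y + 21·y^2 − 23·x − 21·x^2 − 6)·(4 + 3·y + 6·x)    [combine like terms]
= 20·y + 15·y^2 + 30·x·y + 84·y^2 + 63·y^3 + 126·x·y^2 − 92·x − 69·x·y − 138·x^2 − 84·x^2 − 63·x^2·y − 126·x^3 − 24 − 18·y − 36·x    [distributive law]
= 2·y + 99·y^2 − 39·x·y + 63·y^3 + 126·x·y^2 − 128·x − 222·x^2 − 63·x^2·y − 126·x^3 − 24    [combine like terms]

2·y + 99·y^2 − 39·x·y + 63·y^3 + 126·x·y^2 − 128·x − 222·x^2 − 63·x^2·y − 126·x^3 − 24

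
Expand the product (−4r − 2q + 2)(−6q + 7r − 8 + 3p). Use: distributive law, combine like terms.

10qr − 28r² + 46r − 12pr + 12q² + 4q − 6pq − 16 + 6p

(−4r − 2q + 2)(−6q + 7r − 8 + 3p)
= 24qr − 28r² + 32r − 12pr + 12q² − 14qr + 16q − 6pq − 12q + 14r − 16 + 6p    [distributive law]
= 10qr − 28r² + 46r − 12pr + 12q² + 4q − 6pq − 16 + 6p    [combine like terms]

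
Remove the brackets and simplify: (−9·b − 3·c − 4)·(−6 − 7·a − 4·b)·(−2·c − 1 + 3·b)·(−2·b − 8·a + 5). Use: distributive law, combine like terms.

(−9·b − 3·c − 4)·(−6 − 7·a − 4·b)·(−2·c − 1 + 3·b)·(−2·b − 8·a + 5)
= (54·b + 63·a·b + 36·b^2 + 18·c + 21·a·c + 12·b·c + 24 + 28·a + 16·b)·(−2·c − 1 + 3·b)·(−2·b − 8·a + 5)    [distributive law]
= (70·b + 63·a·b + 36·b^2 + 18·c + 21·a·c + 12·b·c + 24 + 28·a)·(−2·c − 1 + 3·b)·(−2·b − 8·a + 5)    [combine like terms]
= (−140·b·c − 70·b + 210·b^2 − 126·a·b·c − 63·a·b + 189·a·b^2 − 72·b^2·c − 36·b^2 + 108·b^3 − 36·c^2 − 18·c + 54·b·c − 42·a·c^2 − 21·a·c + 63·a·b·c − 24·b·c^2 − 12·b·c + 36·b^2·c − 48·c − 24 + 72·b − 56·a·c − 28·a + 84·a·b)·(−2·b − 8·a + 5)    [distributive law]
= (−98·b·c + 2·b + 174·b^2 − 63·a·b·c + 21·a·b + 189·a·b^2 − 36·b^2·c + 108·b^3 − 36·c^2 − 66·c − 42·a·c^2 − 77·a·c − 24·b·c^2 − 24 − 28·a)·(−2·b − 8·a + 5)    [combine like terms]
= 196·b^2·c + 784·a·b·c − 490·b·c − 4·b^2 − 16·a·b + 10·b − 348·b^3 − 1392·a·b^2 + 870·b^2 + 126·a·b^2·c + 504·a^2·b·c − 315·a·b·c − 42·a·b^2 − 168·a^2·b + 105·a·b − 378·a·b^3 − 1512·a^2·b^2 + 945·a·b^2 + 72·b^3·c + 288·a·b^2·c − 180·b^2·c − 216·b^4 − 864·a·b^3 + 540·b^3 + 72·b·c^2 + 288·a·c^2 − 180·c^2 + 132·b·c + 528·a·c − 330·c + 84·a·b·c^2 + 336·a^2·c^2 − 210·a·c^2 + 154·a·b·c + 616·a^2·c − 385·a·c + 48·b^2·c^2 + 192·a·b·c^2 − 120·b·c^2 + 48·b + 192·a − 120 + 56·a·b + 224·a^2 − 140·a    [distributive law]
= 16·b^2·c + 623·a·b·c − 358·b·c + 866·b^2 + 145·a·b + 58·b + 192·b^3 − 489·a·b^2 + 414·a·b^2·c + 504·a^2·b·c − 168·a^2·b − 1242·a·b^3 − 1512·a^2·b^2 + 72·b^3·c − 216·b^4 − 48·b·c^2 + 78·a·c^2 − 180·c^2 + 143·a·c − 330·c + 276·a·b·c^2 + 336·a^2·c^2 + 616·a^2·c + 48·b^2·c^2 + 52·a − 120 + 224·a^2    [combine like terms]

16·b^2·c + 623·a·b·c − 358·b·c + 866·b^2 + 145·a·b + 58·b + 192·b^3 − 489·a·b^2 + 414·a·b^2·c + 504·a^2·b·c − 168·a^2·b − 1242·a·b^3 − 1512·a^2·b^2 + 72·b^3·c − 216·b^4 − 48·b·c^2 + 78·a·c^2 − 180·c^2 + 143·a·c − 330·c + 276·a·b·c^2 + 336·a^2·c^2 + 616·a^2·c + 48·b^2·c^2 + 52·a − 120 + 224·a^2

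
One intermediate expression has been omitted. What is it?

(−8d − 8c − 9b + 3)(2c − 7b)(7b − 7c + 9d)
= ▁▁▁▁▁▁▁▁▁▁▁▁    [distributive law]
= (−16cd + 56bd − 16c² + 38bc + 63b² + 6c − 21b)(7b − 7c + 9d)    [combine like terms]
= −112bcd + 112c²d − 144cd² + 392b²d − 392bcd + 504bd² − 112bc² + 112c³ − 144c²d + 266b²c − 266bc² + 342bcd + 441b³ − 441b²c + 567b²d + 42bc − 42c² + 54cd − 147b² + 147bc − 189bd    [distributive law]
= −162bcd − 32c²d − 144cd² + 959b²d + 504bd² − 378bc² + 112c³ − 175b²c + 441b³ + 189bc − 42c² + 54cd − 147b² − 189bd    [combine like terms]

After distributive law, the bracketed line is:

(−16cd + 56bd − 16c² + 56bc − 18bc + 63b² + 6c − 21b)(7b − 7c + 9d)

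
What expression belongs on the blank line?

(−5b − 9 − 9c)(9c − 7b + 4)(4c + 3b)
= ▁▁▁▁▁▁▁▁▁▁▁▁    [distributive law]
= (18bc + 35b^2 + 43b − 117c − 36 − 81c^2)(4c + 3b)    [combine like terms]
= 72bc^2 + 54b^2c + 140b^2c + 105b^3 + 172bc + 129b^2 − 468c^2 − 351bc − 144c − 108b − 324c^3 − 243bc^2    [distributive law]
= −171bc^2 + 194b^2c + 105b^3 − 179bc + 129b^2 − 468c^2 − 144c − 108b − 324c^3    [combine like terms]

By distributive law:

(−45bc + 35b^2 − 20b − 81c + 63b − 36 − 81c^2 + 63bc − 36c)(4c + 3b)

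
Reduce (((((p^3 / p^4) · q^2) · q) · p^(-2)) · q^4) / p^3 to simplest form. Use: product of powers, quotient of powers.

(((((p^3 / p^4) · q^2) · q) · p^(-2)) · q^4) / p^3
= ((((p^(-1) · q^2) · q) · p^(-2)) · q^4) / p^3    [quotient of powers]
= p^(-6)q^7    [quotient of powers; product of powers]

p^(-6)q^7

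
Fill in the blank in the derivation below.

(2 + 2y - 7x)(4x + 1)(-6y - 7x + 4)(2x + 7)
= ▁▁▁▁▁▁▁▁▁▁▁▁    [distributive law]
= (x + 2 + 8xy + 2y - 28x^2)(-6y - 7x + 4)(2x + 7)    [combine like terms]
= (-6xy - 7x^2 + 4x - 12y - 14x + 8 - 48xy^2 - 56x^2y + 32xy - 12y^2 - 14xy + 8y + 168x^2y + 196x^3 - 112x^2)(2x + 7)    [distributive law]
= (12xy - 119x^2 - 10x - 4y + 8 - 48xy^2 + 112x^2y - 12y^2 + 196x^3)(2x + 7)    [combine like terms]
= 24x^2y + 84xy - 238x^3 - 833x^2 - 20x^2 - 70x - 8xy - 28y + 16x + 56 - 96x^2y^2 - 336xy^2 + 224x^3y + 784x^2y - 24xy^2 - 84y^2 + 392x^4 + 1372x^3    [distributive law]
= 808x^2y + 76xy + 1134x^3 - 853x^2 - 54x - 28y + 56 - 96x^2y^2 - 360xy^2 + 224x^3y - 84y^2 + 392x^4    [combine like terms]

After distributive law, the bracketed line is:

(8x + 2 + 8xy + 2y - 28x^2 - 7x)(-6y - 7x + 4)(2x + 7)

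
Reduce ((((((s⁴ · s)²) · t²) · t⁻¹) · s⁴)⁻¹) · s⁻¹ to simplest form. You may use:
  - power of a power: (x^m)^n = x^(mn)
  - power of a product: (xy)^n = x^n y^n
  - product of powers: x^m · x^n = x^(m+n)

s⁻¹⁵t⁻¹

((((((s⁴ · s)²) · t²) · t⁻¹) · s⁴)⁻¹) · s⁻¹
= ((((((s⁴ · s)²) · t²) · t⁻¹)⁻¹) · ((s⁴)⁻¹)) · s⁻¹    [power of a product]
= ((((((s⁴ · s)²) · t²)⁻¹) · ((t⁻¹)⁻¹)) · ((s⁴)⁻¹)) · s⁻¹    [power of a product]
= ((((((s⁴ · s)²)⁻¹) · ((t²)⁻¹)) · ((t⁻¹)⁻¹)) · ((s⁴)⁻¹)) · s⁻¹    [power of a product]
= (((((s⁴ · s)⁻²) · ((t²)⁻¹)) · ((t⁻¹)⁻¹)) · ((s⁴)⁻¹)) · s⁻¹    [power of a power]
= ((((((s⁴)⁻²) · (s⁻²)) · ((t²)⁻¹)) · ((t⁻¹)⁻¹)) · ((s⁴)⁻¹)) · s⁻¹    [power of a product]
= ((((s⁻⁸ · (s⁻²)) · ((t²)⁻¹)) · ((t⁻¹)⁻¹)) · ((s⁴)⁻¹)) · s⁻¹    [power of a power]
= (((s⁻¹⁰ · ((t²)⁻¹)) · ((t⁻¹)⁻¹)) · ((s⁴)⁻¹)) · s⁻¹    [product of powers]
= (((s⁻¹⁰ · t⁻²) · ((t⁻¹)⁻¹)) · ((s⁴)⁻¹)) · s⁻¹    [power of a power]
= (((s⁻¹⁰ · t⁻²) · t) · ((s⁴)⁻¹)) · s⁻¹    [power of a power]
= (((s⁻¹⁰ · t⁻²) · t) · s⁻⁴) · s⁻¹    [power of a power]
= s⁻¹⁵t⁻¹    [product of powers]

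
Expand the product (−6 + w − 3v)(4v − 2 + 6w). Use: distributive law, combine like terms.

−18v + 12 − 38w − 14vw + 6w^2 − 12v^2

(−6 + w − 3v)(4v − 2 + 6w)
= −24v + 12 − 36w + 4vw − 2w + 6w^2 − 12v^2 + 6v − 18vw    [distributive law]
= −18v + 12 − 38w − 14vw + 6w^2 − 12v^2    [combine like terms]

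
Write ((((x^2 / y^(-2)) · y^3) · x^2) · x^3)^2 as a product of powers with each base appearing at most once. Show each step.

x^14y^10

((((x^2 / y^(-2)) · y^3) · x^2) · x^3)^2
= ((((x^2 / y^(-2)) · y^3) · x^2)^2) · ((x^3)^2)    [power of a product]
= ((((x^2 / y^(-2)) · y^3)^2) · ((x^2)^2)) · ((x^3)^2)    [power of a product]
= ((((x^2 / y^(-2))^2) · ((y^3)^2)) · ((x^2)^2)) · ((x^3)^2)    [power of a product]
= (((((x^2)^2) / ((y^(-2))^2)) · ((y^3)^2)) · ((x^2)^2)) · ((x^3)^2)    [power of a quotient]
= (((x^4 / ((y^(-2))^2)) · ((y^3)^2)) · ((x^2)^2)) · ((x^3)^2)    [power of a power]
= (((x^4 / y^(-4)) · ((y^3)^2)) · ((x^2)^2)) · ((x^3)^2)    [power of a power]
= (((x^4 / y^(-4)) · y^6) · ((x^2)^2)) · ((x^3)^2)    [power of a power]
= (((x^4 / y^(-4)) · y^6) · x^4) · ((x^3)^2)    [power of a power]
= (((x^4 / y^(-4)) · y^6) · x^4) · x^6    [power of a power]
= x^14y^10    [quotient of powers; product of powers]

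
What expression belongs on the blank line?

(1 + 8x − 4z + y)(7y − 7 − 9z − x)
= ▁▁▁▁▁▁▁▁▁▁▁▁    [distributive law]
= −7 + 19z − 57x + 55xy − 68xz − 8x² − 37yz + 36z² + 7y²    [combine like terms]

Applying distributive law to the line above:

7y − 7 − 9z − x + 56xy − 56x − 72xz − 8x² − 28yz + 28z + 36z² + 4xz + 7y² − 7y − 9yz − xy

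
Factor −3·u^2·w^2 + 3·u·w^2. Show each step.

−3·u^2·w^2 + 3·u·w^2
= 3(−u^2·w^2 + u·w^2)    [factor out 3]
= 3·u·w^2(−u + 1)    [factor out u·w^2]

3·u·w^2(−u + 1)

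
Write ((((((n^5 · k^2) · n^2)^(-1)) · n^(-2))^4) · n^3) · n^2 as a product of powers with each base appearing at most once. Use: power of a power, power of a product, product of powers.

k^(-8)n^(-31)

((((((n^5 · k^2) · n^2)^(-1)) · n^(-2))^4) · n^3) · n^2
= ((((((n^5 · k^2) · n^2)^(-1))^4) · ((n^(-2))^4)) · n^3) · n^2    [power of a product]
= (((((n^5 · k^2) · n^2)^(-4)) · ((n^(-2))^4)) · n^3) · n^2    [power of a power]
= (((((n^5 · k^2)^(-4)) · ((n^2)^(-4))) · ((n^(-2))^4)) · n^3) · n^2    [power of a product]
= ((((((n^5)^(-4)) · ((k^2)^(-4))) · ((n^2)^(-4))) · ((n^(-2))^4)) · n^3) · n^2    [power of a product]
= ((((n^(-20) · ((k^2)^(-4))) · ((n^2)^(-4))) · ((n^(-2))^4)) · n^3) · n^2    [power of a power]
= ((((n^(-20) · k^(-8)) · ((n^2)^(-4))) · ((n^(-2))^4)) · n^3) · n^2    [power of a power]
= ((((n^(-20) · k^(-8)) · n^(-8)) · ((n^(-2))^4)) · n^3) · n^2    [power of a power]
= ((((n^(-20) · k^(-8)) · n^(-8)) · n^(-8)) · n^3) · n^2    [power of a power]
= k^(-8)n^(-31)    [product of powers]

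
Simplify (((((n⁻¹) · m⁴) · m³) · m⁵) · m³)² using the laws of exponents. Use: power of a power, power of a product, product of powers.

(((((n⁻¹) · m⁴) · m³) · m⁵) · m³)²
= (((((n⁻¹) · m⁴) · m³) · m⁵)²) · ((m³)²)    [power of a product]
= (((((n⁻¹) · m⁴) · m³)²) · ((m⁵)²)) · ((m³)²)    [power of a product]
= (((((n⁻¹) · m⁴)²) · ((m³)²)) · ((m⁵)²)) · ((m³)²)    [power of a product]
= (((((n⁻¹)²) · ((m⁴)²)) · ((m³)²)) · ((m⁵)²)) · ((m³)²)    [power of a product]
= ((((n⁻²) · ((m⁴)²)) · ((m³)²)) · ((m⁵)²)) · ((m³)²)    [power of a power]
= (((n⁻² · m⁸) · ((m³)²)) · ((m⁵)²)) · ((m³)²)    [power of a power]
= (((n⁻² · m⁸) · m⁶) · ((m⁵)²)) · ((m³)²)    [power of a power]
= (((n⁻² · m⁸) · m⁶) · m¹⁰) · ((m³)²)    [power of a power]
= (((n⁻² · m⁸) · m⁶) · m¹⁰) · m⁶    [power of a power]
= m³⁰n⁻²    [product of powers]

m³⁰n⁻²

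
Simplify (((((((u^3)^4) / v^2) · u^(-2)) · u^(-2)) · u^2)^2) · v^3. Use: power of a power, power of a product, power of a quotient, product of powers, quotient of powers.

u^20·v^(-1)

(((((((u^3)^4) / v^2) · u^(-2)) · u^(-2)) · u^2)^2) · v^3
= (((((((u^3)^4) / v^2) · u^(-2)) · u^(-2))^2) · ((u^2)^2)) · v^3    [power of a product]
= (((((((u^3)^4) / v^2) · u^(-2))^2) · ((u^(-2))^2)) · ((u^2)^2)) · v^3    [power of a product]
= (((((((u^3)^4) / v^2)^2) · ((u^(-2))^2)) · ((u^(-2))^2)) · ((u^2)^2)) · v^3    [power of a product]
= (((((((u^3)^4)^2) / ((v^2)^2)) · ((u^(-2))^2)) · ((u^(-2))^2)) · ((u^2)^2)) · v^3    [power of a quotient]
= ((((((u^3)^8) / ((v^2)^2)) · ((u^(-2))^2)) · ((u^(-2))^2)) · ((u^2)^2)) · v^3    [power of a power]
= ((((u^24 / ((v^2)^2)) · ((u^(-2))^2)) · ((u^(-2))^2)) · ((u^2)^2)) · v^3    [power of a power]
= ((((u^24 / v^4) · ((u^(-2))^2)) · ((u^(-2))^2)) · ((u^2)^2)) · v^3    [power of a power]
= ((((u^24 / v^4) · u^(-4)) · ((u^(-2))^2)) · ((u^2)^2)) · v^3    [power of a power]
= ((((u^24 / v^4) · u^(-4)) · u^(-4)) · ((u^2)^2)) · v^3    [power of a power]
= ((((u^24 / v^4) · u^(-4)) · u^(-4)) · u^4) · v^3    [power of a power]
= u^20·v^(-1)    [quotient of powers; product of powers]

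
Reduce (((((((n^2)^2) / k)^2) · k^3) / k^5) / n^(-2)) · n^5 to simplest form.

(((((((n^2)^2) / k)^2) · k^3) / k^5) / n^(-2)) · n^5
= (((((((n^2)^2)^2) / (k^2)) · k^3) / k^5) / n^(-2)) · n^5    [power of a quotient]
= ((((((n^2)^4) / (k^2)) · k^3) / k^5) / n^(-2)) · n^5    [power of a power]
= ((((n^8 / (k^2)) · k^3) / k^5) / n^(-2)) · n^5    [power of a power]
= k^(-4)n^15    [quotient of powers; product of powers]

k^(-4)n^15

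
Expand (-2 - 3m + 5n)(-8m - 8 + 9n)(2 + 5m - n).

160m + 248m² - 464mn + 32 - 132n + 148n² + 120m³ - 359m²n + 292mn² - 45n³

(-2 - 3m + 5n)(-8m - 8 + 9n)(2 + 5m - n)
= (16m + 16 - 18n + 24m² + 24m - 27mn - 40mn - 40n + 45n²)(2 + 5m - n)    [distributive law]
= (40m + 16 - 58n + 24m² - 67mn + 45n²)(2 + 5m - n)    [combine like terms]
= 80m + 200m² - 40mn + 32 + 80m - 16n - 116n - 290mn + 58n² + 48m² + 120m³ - 24m²n - 134mn - 335m²n + 67mn² + 90n² + 225mn² - 45n³    [distributive law]
= 160m + 248m² - 464mn + 32 - 132n + 148n² + 120m³ - 359m²n + 292mn² - 45n³    [combine like terms]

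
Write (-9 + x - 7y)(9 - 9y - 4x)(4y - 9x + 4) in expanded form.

-252y + 909x - 324 + 324y^2 + 94xy - 421x^2 - 491xy^2 - 187x^2y + 36x^3 + 252y^3

(-9 + x - 7y)(9 - 9y - 4x)(4y - 9x + 4)
= (-81 + 81y + 36x + 9x - 9xy - 4x^2 - 63y + 63y^2 + 28xy)(4y - 9x + 4)    [distributive law]
= (-81 + 18y + 45x + 19xy - 4x^2 + 63y^2)(4y - 9x + 4)    [combine like terms]
= -324y + 729x - 324 + 72y^2 - 162xy + 72y + 180xy - 405x^2 + 180x + 76xy^2 - 171x^2y + 76xy - 16x^2y + 36x^3 - 16x^2 + 252y^3 - 567xy^2 + 252y^2    [distributive law]
= -252y + 909x - 324 + 324y^2 + 94xy - 421x^2 - 491xy^2 - 187x^2y + 36x^3 + 252y^3    [combine like terms]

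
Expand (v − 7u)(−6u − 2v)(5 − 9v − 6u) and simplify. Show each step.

40uv − 60uv^2 − 426u^2v − 10v^2 + 18v^3 + 210u^2 − 252u^3

(v − 7u)(−6u − 2v)(5 − 9v − 6u)
= (−6uv − 2v^2 + 42u^2 + 14uv)(5 − 9v − 6u)    [distributive law]
= (8uv − 2v^2 + 42u^2)(5 − 9v − 6u)    [combine like terms]
= 40uv − 72uv^2 − 48u^2v − 10v^2 + 18v^3 + 12uv^2 + 210u^2 − 378u^2v − 252u^3    [distributive law]
= 40uv − 60uv^2 − 426u^2v − 10v^2 + 18v^3 + 210u^2 − 252u^3    [combine like terms]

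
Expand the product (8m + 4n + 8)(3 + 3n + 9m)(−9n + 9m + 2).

−420mn + 1008m^2 + 408m − 432mn^2 − 108m^2n + 648m^3 − 300n^2 − 144n − 108n^3 + 48

(8m + 4n + 8)(3 + 3n + 9m)(−9n + 9m + 2)
= (24m + 24mn + 72m^2 + 12n + 12n^2 + 36mn + 24 + 24n + 72m)(−9n + 9m + 2)    [distributive law]
= (96m + 60mn + 72m^2 + 36n + 12n^2 + 24)(−9n + 9m + 2)    [combine like terms]
= −864mn + 864m^2 + 192m − 540mn^2 + 540m^2n + 120mn − 648m^2n + 648m^3 + 144m^2 − 324n^2 + 324mn + 72n − 108n^3 + 108mn^2 + 24n^2 − 216n + 216m + 48    [distributive law]
= −420mn + 1008m^2 + 408m − 432mn^2 − 108m^2n + 648m^3 − 300n^2 − 144n − 108n^3 + 48    [combine like terms]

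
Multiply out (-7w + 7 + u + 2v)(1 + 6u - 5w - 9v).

-42w - 47uw + 35w^2 + 53vw + 7 + 43u - 61v + 6u^2 + 3uv - 18v^2

(-7w + 7 + u + 2v)(1 + 6u - 5w - 9v)
= -7w - 42uw + 35w^2 + 63vw + 7 + 42u - 35w - 63v + u + 6u^2 - 5uw - 9uv + 2v + 12uv - 10vw - 18v^2    [distributive law]
= -42w - 47uw + 35w^2 + 53vw + 7 + 43u - 61v + 6u^2 + 3uv - 18v^2    [combine like terms]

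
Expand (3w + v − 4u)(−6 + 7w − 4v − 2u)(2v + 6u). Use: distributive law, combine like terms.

(3w + v − 4u)(−6 + 7w − 4v − 2u)(2v + 6u)
= (−18w + 21w^2 − 12vw − 6uw − 6v + 7vw − 4v^2 − 2uv + 24u − 28uw + 16uv + 8u^2)(2v + 6u)    [distributive law]
= (−18w + 21w^2 − 5vw − 34uw − 6v − 4v^2 + 14uv + 24u + 8u^2)(2v + 6u)    [combine like terms]
= −36vw − 108uw + 42vw^2 + 126uw^2 − 10v^2w − 30uvw − 68uvw − 204u^2w − 12v^2 − 36uv − 8v^3 − 24uv^2 + 28uv^2 + 84u^2v + 48uv + 144u^2 + 16u^2v + 48u^3    [distributive law]
= −36vw − 108uw + 42vw^2 + 126uw^2 − 10v^2w − 98uvw − 204u^2w − 12v^2 + 12uv − 8v^3 + 4uv^2 + 100u^2v + 144u^2 + 48u^3    [combine like terms]

−36vw − 108uw + 42vw^2 + 126uw^2 − 10v^2w − 98uvw − 204u^2w − 12v^2 + 12uv − 8v^3 + 4uv^2 + 100u^2v + 144u^2 + 48u^3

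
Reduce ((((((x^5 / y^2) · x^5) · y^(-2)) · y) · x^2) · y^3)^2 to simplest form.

((((((x^5 / y^2) · x^5) · y^(-2)) · y) · x^2) · y^3)^2
= ((((((x^5 / y^2) · x^5) · y^(-2)) · y) · x^2)^2) · ((y^3)^2)    [power of a product]
= ((((((x^5 / y^2) · x^5) · y^(-2)) · y)^2) · ((x^2)^2)) · ((y^3)^2)    [power of a product]
= ((((((x^5 / y^2) · x^5) · y^(-2))^2) · (y^2)) · ((x^2)^2)) · ((y^3)^2)    [power of a product]
= ((((((x^5 / y^2) · x^5)^2) · ((y^(-2))^2)) · (y^2)) · ((x^2)^2)) · ((y^3)^2)    [power of a product]
= ((((((x^5 / y^2)^2) · ((x^5)^2)) · ((y^(-2))^2)) · (y^2)) · ((x^2)^2)) · ((y^3)^2)    [power of a product]
= (((((((x^5)^2) / ((y^2)^2)) · ((x^5)^2)) · ((y^(-2))^2)) · (y^2)) · ((x^2)^2)) · ((y^3)^2)    [power of a quotient]
= (((((x^10 / ((y^2)^2)) · ((x^5)^2)) · ((y^(-2))^2)) · (y^2)) · ((x^2)^2)) · ((y^3)^2)    [power of a power]
= (((((x^10 / y^4) · ((x^5)^2)) · ((y^(-2))^2)) · (y^2)) · ((x^2)^2)) · ((y^3)^2)    [power of a power]
= (((((x^10 / y^4) · x^10) · ((y^(-2))^2)) · (y^2)) · ((x^2)^2)) · ((y^3)^2)    [power of a power]
= (((((x^10 / y^4) · x^10) · y^(-4)) · (y^2)) · ((x^2)^2)) · ((y^3)^2)    [power of a power]
= (((((x^10 / y^4) · x^10) · y^(-4)) · y^2) · x^4) · ((y^3)^2)    [power of a power]
= (((((x^10 / y^4) · x^10) · y^(-4)) · y^2) · x^4) · y^6    [power of a power]
= x^24    [quotient of powers; product of powers]

x^24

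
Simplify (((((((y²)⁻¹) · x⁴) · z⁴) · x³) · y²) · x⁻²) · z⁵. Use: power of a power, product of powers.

x⁵z⁹

(((((((y²)⁻¹) · x⁴) · z⁴) · x³) · y²) · x⁻²) · z⁵
= (((((y⁻² · x⁴) · z⁴) · x³) · y²) · x⁻²) · z⁵    [power of a power]
= x⁵z⁹    [product of powers]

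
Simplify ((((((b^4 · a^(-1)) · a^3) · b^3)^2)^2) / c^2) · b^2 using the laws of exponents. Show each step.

((((((b^4 · a^(-1)) · a^3) · b^3)^2)^2) / c^2) · b^2
= (((((b^4 · a^(-1)) · a^3) · b^3)^4) / c^2) · b^2    [power of a power]
= (((((b^4 · a^(-1)) · a^3)^4) · ((b^3)^4)) / c^2) · b^2    [power of a product]
= (((((b^4 · a^(-1))^4) · ((a^3)^4)) · ((b^3)^4)) / c^2) · b^2    [power of a product]
= ((((((b^4)^4) · ((a^(-1))^4)) · ((a^3)^4)) · ((b^3)^4)) / c^2) · b^2    [power of a product]
= ((((b^16 · ((a^(-1))^4)) · ((a^3)^4)) · ((b^3)^4)) / c^2) · b^2    [power of a power]
= ((((b^16 · a^(-4)) · ((a^3)^4)) · ((b^3)^4)) / c^2) · b^2    [power of a power]
= ((((b^16 · a^(-4)) · a^12) · ((b^3)^4)) / c^2) · b^2    [power of a power]
= ((((b^16 · a^(-4)) · a^12) · b^12) / c^2) · b^2    [power of a power]
= a^8b^30c^(-2)    [quotient of powers; product of powers]

a^8b^30c^(-2)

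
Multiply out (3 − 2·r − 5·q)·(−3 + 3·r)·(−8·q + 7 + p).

177·q − 63 − 9·p − 225·q·r + 105·r + 15·p·r + 48·q·r² − 42·r² − 6·p·r² − 120·q² + 15·p·q + 120·q²·r − 15·p·q·r

(3 − 2·r − 5·q)·(−3 + 3·r)·(−8·q + 7 + p)
= (−9 + 9·r + 6·r − 6·r² + 15·q − 15·q·r)·(−8·q + 7 + p)    [distributive law]
= (−9 + 15·r − 6·r² + 15·q − 15·q·r)·(−8·q + 7 + p)    [combine like terms]
= 72·q − 63 − 9·p − 120·q·r + 105·r + 15·p·r + 48·q·r² − 42·r² − 6·p·r² − 120·q² + 105·q + 15·p·q + 120·q²·r − 105·q·r − 15·p·q·r    [distributive law]
= 177·q − 63 − 9·p − 225·q·r + 105·r + 15·p·r + 48·q·r² − 42·r² − 6·p·r² − 120·q² + 15·p·q + 120·q²·r − 15·p·q·r    [combine like terms]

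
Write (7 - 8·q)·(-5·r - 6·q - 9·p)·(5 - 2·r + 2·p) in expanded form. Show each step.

-175·r + 70·r^2 + 56·p·r - 210·q + 284·q·r + 276·p·q - 315·p - 126·p^2 - 80·q·r^2 - 64·p·q·r + 240·q^2 - 96·q^2·r + 96·p·q^2 + 144·p^2·q

(7 - 8·q)·(-5·r - 6·q - 9·p)·(5 - 2·r + 2·p)
= (-35·r - 42·q - 63·p + 40·q·r + 48·q^2 + 72·p·q)·(5 - 2·r + 2·p)    [distributive law]
= -175·r + 70·r^2 - 70·p·r - 210·q + 84·q·r - 84·p·q - 315·p + 126·p·r - 126·p^2 + 200·q·r - 80·q·r^2 + 80·p·q·r + 240·q^2 - 96·q^2·r + 96·p·q^2 + 360·p·q - 144·p·q·r + 144·p^2·q    [distributive law]
= -175·r + 70·r^2 + 56·p·r - 210·q + 284·q·r + 276·p·q - 315·p - 126·p^2 - 80·q·r^2 - 64·p·q·r + 240·q^2 - 96·q^2·r + 96·p·q^2 + 144·p^2·q    [combine like terms]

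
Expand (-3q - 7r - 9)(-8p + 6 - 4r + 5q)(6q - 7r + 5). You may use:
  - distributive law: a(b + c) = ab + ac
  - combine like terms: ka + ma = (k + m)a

144pq^2 + 168pqr + 552pq - 453q^2 + 290qr - 639q - 33q^2r + 329qr^2 - 90q^3 - 392pr^2 - 224pr + 182r^2 + 348r - 196r^3 + 360p - 270

(-3q - 7r - 9)(-8p + 6 - 4r + 5q)(6q - 7r + 5)
= (24pq - 18q + 12qr - 15q^2 + 56pr - 42r + 28r^2 - 35qr + 72p - 54 + 36r - 45q)(6q - 7r + 5)    [distributive law]
= (24pq - 63q - 23qr - 15q^2 + 56pr - 6r + 28r^2 + 72p - 54)(6q - 7r + 5)    [combine like terms]
= 144pq^2 - 168pqr + 120pq - 378q^2 + 441qr - 315q - 138q^2r + 161qr^2 - 115qr - 90q^3 + 105q^2r - 75q^2 + 336pqr - 392pr^2 + 280pr - 36qr + 42r^2 - 30r + 168qr^2 - 196r^3 + 140r^2 + 432pq - 504pr + 360p - 324q + 378r - 270    [distributive law]
= 144pq^2 + 168pqr + 552pq - 453q^2 + 290qr - 639q - 33q^2r + 329qr^2 - 90q^3 - 392pr^2 - 224pr + 182r^2 + 348r - 196r^3 + 360p - 270    [combine like terms]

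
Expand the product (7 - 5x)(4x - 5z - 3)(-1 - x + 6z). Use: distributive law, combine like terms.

-22x - 23x^2 + 268xz - 91z - 210z^2 + 21 + 20x^3 - 145x^2z + 150xz^2

(7 - 5x)(4x - 5z - 3)(-1 - x + 6z)
= (28x - 35z - 21 - 20x^2 + 25xz + 15x)(-1 - x + 6z)    [distributive law]
= (43x - 35z - 21 - 20x^2 + 25xz)(-1 - x + 6z)    [combine like terms]
= -43x - 43x^2 + 258xz + 35z + 35xz - 210z^2 + 21 + 21x - 126z + 20x^2 + 20x^3 - 120x^2z - 25xz - 25x^2z + 150xz^2    [distributive law]
= -22x - 23x^2 + 268xz - 91z - 210z^2 + 21 + 20x^3 - 145x^2z + 150xz^2    [combine like terms]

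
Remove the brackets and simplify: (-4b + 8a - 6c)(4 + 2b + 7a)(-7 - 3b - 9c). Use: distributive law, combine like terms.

(-4b + 8a - 6c)(4 + 2b + 7a)(-7 - 3b - 9c)
= (-16b - 8b² - 28ab + 32a + 16ab + 56a² - 24c - 12bc - 42ac)(-7 - 3b - 9c)    [distributive law]
= (-16b - 8b² - 12ab + 32a + 56a² - 24c - 12bc - 42ac)(-7 - 3b - 9c)    [combine like terms]
= 112b + 48b² + 144bc + 56b² + 24b³ + 72b²c + 84ab + 36ab² + 108abc - 224a - 96ab - 288ac - 392a² - 168a²b - 504a²c + 168c + 72bc + 216c² + 84bc + 36b²c + 108bc² + 294ac + 126abc + 378ac²    [distributive law]
= 112b + 104b² + 300bc + 24b³ + 108b²c - 12ab + 36ab² + 234abc - 224a + 6ac - 392a² - 168a²b - 504a²c + 168c + 216c² + 108bc² + 378ac²    [combine like terms]

112b + 104b² + 300bc + 24b³ + 108b²c - 12ab + 36ab² + 234abc - 224a + 6ac - 392a² - 168a²b - 504a²c + 168c + 216c² + 108bc² + 378ac²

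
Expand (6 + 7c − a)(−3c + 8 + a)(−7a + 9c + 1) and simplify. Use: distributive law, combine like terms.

(6 + 7c − a)(−3c + 8 + a)(−7a + 9c + 1)
= (−18c + 48 + 6a − 21c² + 56c + 7ac + 3ac − 8a − a²)(−7a + 9c + 1)    [distributive law]
= (38c + 48 − 2a − 21c² + 10ac − a²)(−7a + 9c + 1)    [combine like terms]
= −266ac + 342c² + 38c − 336a + 432c + 48 + 14a² − 18ac − 2a + 147ac² − 189c³ − 21c² − 70a²c + 90ac² + 10ac + 7a³ − 9a²c − a²    [distributive law]
= −274ac + 321c² + 470c − 338a + 48 + 13a² + 237ac² − 189c³ − 79a²c + 7a³    [combine like terms]

−274ac + 321c² + 470c − 338a + 48 + 13a² + 237ac² − 189c³ − 79a²c + 7a³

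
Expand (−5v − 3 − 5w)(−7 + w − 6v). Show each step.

(−5v − 3 − 5w)(−7 + w − 6v)
= 35v − 5vw + 30v² + 21 − 3w + 18v + 35w − 5w² + 30vw    [distributive law]
= 53v + 25vw + 30v² + 21 + 32w − 5w²    [combine like terms]

53v + 25vw + 30v² + 21 + 32w − 5w²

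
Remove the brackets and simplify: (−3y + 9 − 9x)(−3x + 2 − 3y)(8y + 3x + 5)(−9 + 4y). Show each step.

(−3y + 9 − 9x)(−3x + 2 − 3y)(8y + 3x + 5)(−9 + 4y)
= (9xy − 6y + 9y^2 − 27x + 18 − 27y + 27x^2 − 18x + 27xy)(8y + 3x + 5)(−9 + 4y)    [distributive law]
= (36xy − 33y + 9y^2 − 45x + 18 + 27x^2)(8y + 3x + 5)(−9 + 4y)    [combine like terms]
= (288xy^2 + 108x^2y + 180xy − 264y^2 − 99xy − 165y + 72y^3 + 27xy^2 + 45y^2 − 360xy − 135x^2 − 225x + 144y + 54x + 90 + 216x^2y + 81x^3 + 135x^2)(−9 + 4y)    [distributive law]
= (315xy^2 + 324x^2y − 279xy − 219y^2 − 21y + 72y^3 − 171x + 90 + 81x^3)(−9 + 4y)    [combine like terms]
= −2835xy^2 + 1260xy^3 − 2916x^2y + 1296x^2y^2 + 2511xy − 1116xy^2 + 1971y^2 − 876y^3 + 189y − 84y^2 − 648y^3 + 288y^4 + 1539x − 684xy − 810 + 360y − 729x^3 + 324x^3y    [distributive law]
= −3951xy^2 + 1260xy^3 − 2916x^2y + 1296x^2y^2 + 1827xy + 1887y^2 − 1524y^3 + 549y + 288y^4 + 1539x − 810 − 729x^3 + 324x^3y    [combine like terms]

−3951xy^2 + 1260xy^3 − 2916x^2y + 1296x^2y^2 + 1827xy + 1887y^2 − 1524y^3 + 549y + 288y^4 + 1539x − 810 − 729x^3 + 324x^3y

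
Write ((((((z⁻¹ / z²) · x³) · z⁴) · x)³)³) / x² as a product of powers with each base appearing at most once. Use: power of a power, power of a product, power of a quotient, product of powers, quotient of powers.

x³⁴z⁹

((((((z⁻¹ / z²) · x³) · z⁴) · x)³)³) / x²
= (((((z⁻¹ / z²) · x³) · z⁴) · x)⁹) / x²    [power of a power]
= (((((z⁻¹ / z²) · x³) · z⁴)⁹) · (x⁹)) / x²    [power of a product]
= (((((z⁻¹ / z²) · x³)⁹) · ((z⁴)⁹)) · (x⁹)) / x²    [power of a product]
= (((((z⁻¹ / z²)⁹) · ((x³)⁹)) · ((z⁴)⁹)) · (x⁹)) / x²    [power of a product]
= ((((((z⁻¹)⁹) / ((z²)⁹)) · ((x³)⁹)) · ((z⁴)⁹)) · (x⁹)) / x²    [power of a quotient]
= ((((z⁻⁹ / ((z²)⁹)) · ((x³)⁹)) · ((z⁴)⁹)) · (x⁹)) / x²    [power of a power]
= ((((z⁻⁹ / z¹⁸) · ((x³)⁹)) · ((z⁴)⁹)) · (x⁹)) / x²    [power of a power]
= (((z⁻²⁷ · ((x³)⁹)) · ((z⁴)⁹)) · (x⁹)) / x²    [quotient of powers]
= (((z⁻²⁷ · x²⁷) · ((z⁴)⁹)) · (x⁹)) / x²    [power of a power]
= (((z⁻²⁷ · x²⁷) · z³⁶) · (x⁹)) / x²    [power of a power]
= x³⁴z⁹    [quotient of powers; product of powers]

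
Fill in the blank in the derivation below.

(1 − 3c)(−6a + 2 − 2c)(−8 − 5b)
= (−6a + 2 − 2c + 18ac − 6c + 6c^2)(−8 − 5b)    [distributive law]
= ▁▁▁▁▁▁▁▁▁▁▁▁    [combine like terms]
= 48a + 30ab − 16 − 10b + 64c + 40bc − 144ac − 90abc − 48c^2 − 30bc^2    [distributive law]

By combine like terms:

(−6a + 2 − 8c + 18ac + 6c^2)(−8 − 5b)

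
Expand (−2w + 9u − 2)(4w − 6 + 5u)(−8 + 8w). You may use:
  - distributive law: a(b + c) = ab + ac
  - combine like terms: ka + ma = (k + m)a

(−2w + 9u − 2)(4w − 6 + 5u)(−8 + 8w)
= (−8w^2 + 12w − 10uw + 36uw − 54u + 45u^2 − 8w + 12 − 10u)(−8 + 8w)    [distributive law]
= (−8w^2 + 4w + 26uw − 64u + 45u^2 + 12)(−8 + 8w)    [combine like terms]
= 64w^2 − 64w^3 − 32w + 32w^2 − 208uw + 208uw^2 + 512u − 512uw − 360u^2 + 360u^2w − 96 + 96w    [distributive law]
= 96w^2 − 64w^3 + 64w − 720uw + 208uw^2 + 512u − 360u^2 + 360u^2w − 96    [combine like terms]

96w^2 − 64w^3 + 64w − 720uw + 208uw^2 + 512u − 360u^2 + 360u^2w − 96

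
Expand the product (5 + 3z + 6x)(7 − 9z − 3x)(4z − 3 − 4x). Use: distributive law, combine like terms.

212z − 105 − 221x − 15z² + 393xz − 54x² − 108z³ − 144xz² + 180x²z + 72x³

(5 + 3z + 6x)(7 − 9z − 3x)(4z − 3 − 4x)
= (35 − 45z − 15x + 21z − 27z² − 9xz + 42x − 54xz − 18x²)(4z − 3 − 4x)    [distributive law]
= (35 − 24z + 27x − 27z² − 63xz − 18x²)(4z − 3 − 4x)    [combine like terms]
= 140z − 105 − 140x − 96z² + 72z + 96xz + 108xz − 81x − 108x² − 108z³ + 81z² + 108xz² − 252xz² + 189xz + 252x²z − 72x²z + 54x² + 72x³    [distributive law]
= 212z − 105 − 221x − 15z² + 393xz − 54x² − 108z³ − 144xz² + 180x²z + 72x³    [combine like terms]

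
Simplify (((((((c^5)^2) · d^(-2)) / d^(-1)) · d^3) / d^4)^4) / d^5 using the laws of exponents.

c^40d^(-13)

(((((((c^5)^2) · d^(-2)) / d^(-1)) · d^3) / d^4)^4) / d^5
= (((((((c^5)^2) · d^(-2)) / d^(-1)) · d^3)^4) / ((d^4)^4)) / d^5    [power of a quotient]
= (((((((c^5)^2) · d^(-2)) / d^(-1))^4) · ((d^3)^4)) / ((d^4)^4)) / d^5    [power of a product]
= (((((((c^5)^2) · d^(-2))^4) / ((d^(-1))^4)) · ((d^3)^4)) / ((d^4)^4)) / d^5    [power of a quotient]
= (((((((c^5)^2)^4) · ((d^(-2))^4)) / ((d^(-1))^4)) · ((d^3)^4)) / ((d^4)^4)) / d^5    [power of a product]
= ((((((c^5)^8) · ((d^(-2))^4)) / ((d^(-1))^4)) · ((d^3)^4)) / ((d^4)^4)) / d^5    [power of a power]
= ((((c^40 · ((d^(-2))^4)) / ((d^(-1))^4)) · ((d^3)^4)) / ((d^4)^4)) / d^5    [power of a power]
= ((((c^40 · d^(-8)) / ((d^(-1))^4)) · ((d^3)^4)) / ((d^4)^4)) / d^5    [power of a power]
= ((((c^40 · d^(-8)) / d^(-4)) · ((d^3)^4)) / ((d^4)^4)) / d^5    [power of a power]
= ((((c^40 · d^(-8)) / d^(-4)) · d^12) / ((d^4)^4)) / d^5    [power of a power]
= ((((c^40 · d^(-8)) / d^(-4)) · d^12) / d^16) / d^5    [power of a power]
= c^40d^(-13)    [quotient of powers; product of powers]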